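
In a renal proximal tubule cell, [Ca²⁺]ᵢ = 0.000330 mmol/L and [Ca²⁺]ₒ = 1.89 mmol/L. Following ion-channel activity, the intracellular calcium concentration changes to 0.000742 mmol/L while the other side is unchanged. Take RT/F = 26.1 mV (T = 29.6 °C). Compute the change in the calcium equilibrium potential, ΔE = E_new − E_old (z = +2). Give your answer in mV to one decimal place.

E_old = (26.1/2)·ln(1.89/0.000330) = 112.92 mV
E_new = (26.1/2)·ln(1.89/0.000742) = 102.35 mV
ΔE = 102.35 − (112.92) = -10.57 mV

-10.6 mV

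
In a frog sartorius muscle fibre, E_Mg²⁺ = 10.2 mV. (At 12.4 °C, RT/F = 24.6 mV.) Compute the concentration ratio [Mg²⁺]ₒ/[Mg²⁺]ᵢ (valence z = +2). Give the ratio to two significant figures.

2.3

ln([out]/[in]) = E·z/(24.6) = 10.2 × 2 / 24.6 = 0.8293
[out]/[in] = e^(0.8293) = 2.292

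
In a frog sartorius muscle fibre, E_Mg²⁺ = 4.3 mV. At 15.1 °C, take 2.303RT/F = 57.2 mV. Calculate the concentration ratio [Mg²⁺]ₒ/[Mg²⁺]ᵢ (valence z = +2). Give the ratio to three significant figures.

log₁₀([out]/[in]) = E·z/(57.2) = 4.3 × 2 / 57.2 = 0.1503
[out]/[in] = 10^(0.1503) = 1.414

1.41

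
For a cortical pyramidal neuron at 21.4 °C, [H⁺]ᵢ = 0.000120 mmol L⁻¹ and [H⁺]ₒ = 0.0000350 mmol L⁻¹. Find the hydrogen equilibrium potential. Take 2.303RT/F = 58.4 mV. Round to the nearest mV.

E = (58.4/z) · log₁₀([H⁺]_out/[H⁺]_in) with z = +1.
= (58.4/1) · log₁₀(0.0000350/0.000120) = 58.40 · log₁₀(0.2917)
= 58.40 · (-0.5351) = -31.25 mV

-31 mV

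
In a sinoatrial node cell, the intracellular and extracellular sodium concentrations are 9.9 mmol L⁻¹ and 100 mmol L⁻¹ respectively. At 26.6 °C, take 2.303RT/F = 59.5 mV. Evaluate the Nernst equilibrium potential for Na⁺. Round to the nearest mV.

60 mV

E = (59.5/z) · log₁₀([Na⁺]_out/[Na⁺]_in) with z = +1.
= (59.5/1) · log₁₀(100/9.9) = 59.50 · log₁₀(10.1)
= 59.50 · (1.0044) = 59.76 mV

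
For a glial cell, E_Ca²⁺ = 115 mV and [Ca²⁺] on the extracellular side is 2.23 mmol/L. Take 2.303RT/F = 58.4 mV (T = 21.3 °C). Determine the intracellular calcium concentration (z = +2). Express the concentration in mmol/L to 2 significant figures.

0.00026 mmol/L

Nernst: E = (58.4/2) · log₁₀([out]/[in]), so log₁₀([out]/[in]) = 115.0 × 2 / 58.4 = 3.9384.
[out]/[in] = 10^(3.9384) = 8677.
[in] = 2.23 / 8677 = 0.000257 mmol/L.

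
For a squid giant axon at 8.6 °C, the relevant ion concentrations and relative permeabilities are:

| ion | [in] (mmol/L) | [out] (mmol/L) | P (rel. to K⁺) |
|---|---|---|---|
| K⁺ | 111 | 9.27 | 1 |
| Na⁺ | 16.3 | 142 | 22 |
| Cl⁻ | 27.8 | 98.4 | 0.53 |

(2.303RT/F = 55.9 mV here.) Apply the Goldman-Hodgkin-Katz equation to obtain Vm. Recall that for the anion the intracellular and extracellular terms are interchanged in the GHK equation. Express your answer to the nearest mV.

44 mV

Vm = 55.9 · log₁₀[(Σ P·[cation]ₒ + Σ P·[anion]ᵢ) / (Σ P·[cation]ᵢ + Σ P·[anion]ₒ)]
Numerator = 1×9.27 + 22×142 + 0.53×27.8 = 3148
Denominator = 1×111 + 22×16.3 + 0.53×98.4 = 521.8
Vm = 55.9 · log₁₀(6.0335) = 55.9 × (0.7806) = 43.63 mV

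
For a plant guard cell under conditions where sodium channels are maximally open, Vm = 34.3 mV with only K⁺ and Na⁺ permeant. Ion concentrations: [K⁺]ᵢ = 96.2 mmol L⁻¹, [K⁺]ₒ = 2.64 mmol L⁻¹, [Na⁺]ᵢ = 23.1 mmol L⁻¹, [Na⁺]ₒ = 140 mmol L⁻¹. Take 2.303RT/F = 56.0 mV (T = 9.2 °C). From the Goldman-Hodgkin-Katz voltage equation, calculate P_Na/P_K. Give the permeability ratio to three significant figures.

8.63

Let α = P_Na/P_K. GHK: Vm = 56.0·log₁₀[(Kₒ + α·Naₒ)/(Kᵢ + α·Naᵢ)].
10^(Vm/56.0) = 10^(34.3/56.0) = 4.0973
So 4.0973·(Kᵢ + α·Naᵢ) = Kₒ + α·Naₒ → α = (4.0973·96.2 − 2.64) / (140.0 − 4.0973·23.1)
α = (394.2 − 2.64) / (140.0 − 94.65) = 391.5/45.35 = 8.633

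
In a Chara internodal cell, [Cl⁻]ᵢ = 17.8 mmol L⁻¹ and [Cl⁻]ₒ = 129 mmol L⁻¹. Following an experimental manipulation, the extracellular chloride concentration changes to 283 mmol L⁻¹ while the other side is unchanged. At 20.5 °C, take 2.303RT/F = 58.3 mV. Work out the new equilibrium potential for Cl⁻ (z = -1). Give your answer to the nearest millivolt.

After the shift: [Cl⁻]_out = 283, [Cl⁻]_in = 17.8 mmol L⁻¹.
E_new = (58.3/-1)·log₁₀(283/17.8) = -58.30 · (1.2014) = -70.04 mV

-70 mV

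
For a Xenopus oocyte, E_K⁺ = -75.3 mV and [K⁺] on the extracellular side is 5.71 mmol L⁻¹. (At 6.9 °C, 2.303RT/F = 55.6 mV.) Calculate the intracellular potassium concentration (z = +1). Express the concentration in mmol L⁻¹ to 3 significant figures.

Nernst: E = (55.6/1) · log₁₀([out]/[in]), so log₁₀([out]/[in]) = -75.3 × 1 / 55.6 = -1.3543.
[out]/[in] = 10^(-1.3543) = 0.04423.
[in] = 5.71 / 0.04423 = 129.1 mmol L⁻¹.

129 mmol L⁻¹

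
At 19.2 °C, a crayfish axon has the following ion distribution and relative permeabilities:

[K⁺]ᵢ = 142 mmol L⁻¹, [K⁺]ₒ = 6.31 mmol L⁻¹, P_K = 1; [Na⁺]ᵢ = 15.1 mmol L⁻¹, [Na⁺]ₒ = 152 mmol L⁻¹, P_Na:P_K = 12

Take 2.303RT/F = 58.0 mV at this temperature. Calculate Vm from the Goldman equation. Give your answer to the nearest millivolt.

44 mV

Vm = 58.0 · log₁₀[(Σ P·[cation]ₒ + Σ P·[anion]ᵢ) / (Σ P·[cation]ᵢ + Σ P·[anion]ₒ)]
Numerator = 1×6.31 + 12×152 = 1830
Denominator = 1×142 + 12×15.1 = 323.2
Vm = 58.0 · log₁₀(5.6631) = 58.0 × (0.7531) = 43.68 mV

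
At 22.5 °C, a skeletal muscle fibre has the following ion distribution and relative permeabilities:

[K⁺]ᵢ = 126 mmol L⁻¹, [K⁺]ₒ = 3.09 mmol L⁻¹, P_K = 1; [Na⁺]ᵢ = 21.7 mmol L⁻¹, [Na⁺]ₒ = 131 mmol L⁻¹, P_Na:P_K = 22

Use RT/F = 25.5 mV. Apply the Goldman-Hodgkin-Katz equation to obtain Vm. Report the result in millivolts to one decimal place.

39.9 mV

Vm = 25.5 · ln[(Σ P·[cation]ₒ + Σ P·[anion]ᵢ) / (Σ P·[cation]ᵢ + Σ P·[anion]ₒ)]
Numerator = 1×3.09 + 22×131 = 2885
Denominator = 1×126 + 22×21.7 = 603.4
Vm = 25.5 · ln(4.7814) = 25.5 × (1.5647) = 39.90 mV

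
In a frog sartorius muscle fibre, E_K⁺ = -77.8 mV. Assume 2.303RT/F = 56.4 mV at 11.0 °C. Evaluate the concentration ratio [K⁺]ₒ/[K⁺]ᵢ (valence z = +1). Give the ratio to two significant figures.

0.042

log₁₀([out]/[in]) = E·z/(56.4) = -77.8 × 1 / 56.4 = -1.3794
[out]/[in] = 10^(-1.3794) = 0.04174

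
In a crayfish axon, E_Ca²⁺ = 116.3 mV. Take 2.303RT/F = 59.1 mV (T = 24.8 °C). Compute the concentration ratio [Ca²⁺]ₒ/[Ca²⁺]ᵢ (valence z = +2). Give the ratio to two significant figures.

8600

log₁₀([out]/[in]) = E·z/(59.1) = 116.3 × 2 / 59.1 = 3.9357
[out]/[in] = 10^(3.9357) = 8624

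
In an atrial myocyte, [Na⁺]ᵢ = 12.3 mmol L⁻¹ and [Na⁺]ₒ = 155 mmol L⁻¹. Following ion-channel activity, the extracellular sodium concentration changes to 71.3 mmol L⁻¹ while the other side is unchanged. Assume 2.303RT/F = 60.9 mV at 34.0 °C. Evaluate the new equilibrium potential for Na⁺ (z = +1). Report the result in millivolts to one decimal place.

After the shift: [Na⁺]_out = 71.3, [Na⁺]_in = 12.3 mmol L⁻¹.
E_new = (60.9/1)·log₁₀(71.3/12.3) = 60.90 · (0.7632) = 46.48 mV

46.5 mV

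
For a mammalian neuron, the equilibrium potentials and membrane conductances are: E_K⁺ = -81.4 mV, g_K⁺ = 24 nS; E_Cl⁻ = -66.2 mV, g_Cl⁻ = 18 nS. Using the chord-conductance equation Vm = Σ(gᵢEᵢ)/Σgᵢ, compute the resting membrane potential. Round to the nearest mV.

-75 mV

Σ gᵢEᵢ = 24·(-81.4) + 18·(-66.2) = -3145.20
Σ gᵢ = 24 + 18 = 42
Vm = -3145.20 / 42 = -74.89 mV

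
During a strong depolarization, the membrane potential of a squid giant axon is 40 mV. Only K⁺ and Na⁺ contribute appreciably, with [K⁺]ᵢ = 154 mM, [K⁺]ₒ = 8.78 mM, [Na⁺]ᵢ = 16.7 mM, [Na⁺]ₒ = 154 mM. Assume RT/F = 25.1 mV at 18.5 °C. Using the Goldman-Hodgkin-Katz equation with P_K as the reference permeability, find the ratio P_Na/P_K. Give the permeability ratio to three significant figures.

10.4

Let α = P_Na/P_K. GHK: Vm = 25.1·ln[(Kₒ + α·Naₒ)/(Kᵢ + α·Naᵢ)].
e^(Vm/25.1) = e^(40.0/25.1) = 4.9216
So 4.9216·(Kᵢ + α·Naᵢ) = Kₒ + α·Naₒ → α = (4.9216·154.0 − 8.78) / (154.0 − 4.9216·16.7)
α = (757.9 − 8.78) / (154.0 − 82.19) = 749.1/71.81 = 10.43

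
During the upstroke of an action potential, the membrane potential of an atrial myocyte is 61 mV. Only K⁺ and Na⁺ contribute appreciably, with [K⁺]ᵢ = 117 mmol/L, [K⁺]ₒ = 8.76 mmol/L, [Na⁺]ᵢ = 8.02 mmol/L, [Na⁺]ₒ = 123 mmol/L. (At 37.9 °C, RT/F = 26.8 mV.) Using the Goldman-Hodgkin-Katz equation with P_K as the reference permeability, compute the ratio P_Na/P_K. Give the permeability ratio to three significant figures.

Let α = P_Na/P_K. GHK: Vm = 26.8·ln[(Kₒ + α·Naₒ)/(Kᵢ + α·Naᵢ)].
e^(Vm/26.8) = e^(61.0/26.8) = 9.7388
So 9.7388·(Kᵢ + α·Naᵢ) = Kₒ + α·Naₒ → α = (9.7388·117.0 − 8.76) / (123.0 − 9.7388·8.02)
α = (1139 − 8.76) / (123.0 − 78.11) = 1131/44.89 = 25.19

25.2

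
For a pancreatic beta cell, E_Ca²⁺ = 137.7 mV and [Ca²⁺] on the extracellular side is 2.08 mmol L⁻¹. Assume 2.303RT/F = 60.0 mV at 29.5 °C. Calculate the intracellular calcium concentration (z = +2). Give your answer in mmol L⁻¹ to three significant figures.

0.0000535 mmol L⁻¹

Nernst: E = (60.0/2) · log₁₀([out]/[in]), so log₁₀([out]/[in]) = 137.7 × 2 / 60.0 = 4.5900.
[out]/[in] = 10^(4.5900) = 3.89e+04.
[in] = 2.08 / 3.89e+04 = 5.346e-05 mmol L⁻¹.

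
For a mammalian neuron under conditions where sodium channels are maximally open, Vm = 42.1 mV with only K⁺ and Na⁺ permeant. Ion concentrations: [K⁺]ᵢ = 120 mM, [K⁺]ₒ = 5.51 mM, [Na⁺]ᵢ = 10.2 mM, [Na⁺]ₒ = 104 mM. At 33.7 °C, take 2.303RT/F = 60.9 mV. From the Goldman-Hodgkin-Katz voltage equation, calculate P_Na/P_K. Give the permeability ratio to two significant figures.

11

Let α = P_Na/P_K. GHK: Vm = 60.9·log₁₀[(Kₒ + α·Naₒ)/(Kᵢ + α·Naᵢ)].
10^(Vm/60.9) = 10^(42.1/60.9) = 4.9124
So 4.9124·(Kᵢ + α·Naᵢ) = Kₒ + α·Naₒ → α = (4.9124·120.0 − 5.51) / (104.0 − 4.9124·10.2)
α = (589.5 − 5.51) / (104.0 − 50.11) = 584/53.89 = 10.84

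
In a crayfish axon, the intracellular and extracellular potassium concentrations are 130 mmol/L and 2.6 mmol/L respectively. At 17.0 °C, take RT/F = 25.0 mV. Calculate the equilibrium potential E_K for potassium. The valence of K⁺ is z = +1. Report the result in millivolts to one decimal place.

E = (25.0/z) · ln([K⁺]_out/[K⁺]_in) with z = +1.
= (25.0/1) · ln(2.6/130) = 25.00 · ln(0.02)
= 25.00 · (-3.9120) = -97.80 mV

-97.8 mV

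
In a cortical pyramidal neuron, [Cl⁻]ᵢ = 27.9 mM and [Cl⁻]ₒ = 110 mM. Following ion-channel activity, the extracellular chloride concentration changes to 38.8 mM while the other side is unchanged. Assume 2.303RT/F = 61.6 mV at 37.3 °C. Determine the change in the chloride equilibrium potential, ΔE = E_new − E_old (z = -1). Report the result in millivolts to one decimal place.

27.9 mV

E_old = (61.6/-1)·log₁₀(110/27.9) = -36.70 mV
E_new = (61.6/-1)·log₁₀(38.8/27.9) = -8.82 mV
ΔE = -8.82 − (-36.70) = 27.88 mV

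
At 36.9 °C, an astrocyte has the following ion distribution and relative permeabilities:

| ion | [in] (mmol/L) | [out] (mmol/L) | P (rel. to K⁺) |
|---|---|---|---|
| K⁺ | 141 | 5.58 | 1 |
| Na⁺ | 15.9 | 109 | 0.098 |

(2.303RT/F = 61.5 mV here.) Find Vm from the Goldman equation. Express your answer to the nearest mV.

Vm = 61.5 · log₁₀[(Σ P·[cation]ₒ + Σ P·[anion]ᵢ) / (Σ P·[cation]ᵢ + Σ P·[anion]ₒ)]
Numerator = 1×5.58 + 0.098×109 = 16.26
Denominator = 1×141 + 0.098×15.9 = 142.6
Vm = 61.5 · log₁₀(0.11407) = 61.5 × (-0.9428) = -57.98 mV

-58 mV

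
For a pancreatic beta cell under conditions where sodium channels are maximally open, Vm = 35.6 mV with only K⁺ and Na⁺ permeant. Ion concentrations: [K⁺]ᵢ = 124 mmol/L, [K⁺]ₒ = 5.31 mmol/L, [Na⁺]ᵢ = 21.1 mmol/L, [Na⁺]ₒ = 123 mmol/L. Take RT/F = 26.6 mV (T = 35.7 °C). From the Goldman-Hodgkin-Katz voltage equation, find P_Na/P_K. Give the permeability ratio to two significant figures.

Let α = P_Na/P_K. GHK: Vm = 26.6·ln[(Kₒ + α·Naₒ)/(Kᵢ + α·Naᵢ)].
e^(Vm/26.6) = e^(35.6/26.6) = 3.8127
So 3.8127·(Kᵢ + α·Naᵢ) = Kₒ + α·Naₒ → α = (3.8127·124.0 − 5.31) / (123.0 − 3.8127·21.1)
α = (472.8 − 5.31) / (123.0 − 80.45) = 467.5/42.55 = 10.99

11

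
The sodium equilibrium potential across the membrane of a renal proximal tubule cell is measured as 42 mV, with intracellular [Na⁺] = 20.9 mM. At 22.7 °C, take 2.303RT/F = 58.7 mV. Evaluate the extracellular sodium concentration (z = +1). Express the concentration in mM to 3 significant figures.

109 mM

Nernst: E = (58.7/1) · log₁₀([out]/[in]), so log₁₀([out]/[in]) = 42.0 × 1 / 58.7 = 0.7155.
[out]/[in] = 10^(0.7155) = 5.194.
[out] = 5.194 × 20.9 = 108.6 mM.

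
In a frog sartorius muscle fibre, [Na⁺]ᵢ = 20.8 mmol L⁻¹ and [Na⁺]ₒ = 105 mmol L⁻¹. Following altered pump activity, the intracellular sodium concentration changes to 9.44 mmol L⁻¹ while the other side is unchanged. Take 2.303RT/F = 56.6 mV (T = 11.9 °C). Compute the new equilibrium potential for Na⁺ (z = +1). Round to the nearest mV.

59 mV

After the shift: [Na⁺]_out = 105, [Na⁺]_in = 9.44 mmol L⁻¹.
E_new = (56.6/1)·log₁₀(105/9.44) = 56.60 · (1.0462) = 59.22 mV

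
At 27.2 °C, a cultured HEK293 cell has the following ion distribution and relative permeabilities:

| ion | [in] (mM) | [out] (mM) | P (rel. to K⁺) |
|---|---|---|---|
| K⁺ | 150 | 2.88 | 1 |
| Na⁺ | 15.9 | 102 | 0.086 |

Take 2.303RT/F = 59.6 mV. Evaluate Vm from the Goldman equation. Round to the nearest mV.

-66 mV

Vm = 59.6 · log₁₀[(Σ P·[cation]ₒ + Σ P·[anion]ᵢ) / (Σ P·[cation]ᵢ + Σ P·[anion]ₒ)]
Numerator = 1×2.88 + 0.086×102 = 11.65
Denominator = 1×150 + 0.086×15.9 = 151.4
Vm = 59.6 · log₁₀(0.076978) = 59.6 × (-1.1136) = -66.37 mV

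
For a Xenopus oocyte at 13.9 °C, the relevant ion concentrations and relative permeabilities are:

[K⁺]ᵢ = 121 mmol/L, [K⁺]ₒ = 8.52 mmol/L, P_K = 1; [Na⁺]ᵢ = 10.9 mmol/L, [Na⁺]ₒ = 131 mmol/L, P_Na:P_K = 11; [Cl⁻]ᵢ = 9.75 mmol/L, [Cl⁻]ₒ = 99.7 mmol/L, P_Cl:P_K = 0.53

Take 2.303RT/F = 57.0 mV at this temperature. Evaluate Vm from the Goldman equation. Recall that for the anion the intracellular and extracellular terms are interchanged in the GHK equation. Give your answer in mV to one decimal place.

Vm = 57.0 · log₁₀[(Σ P·[cation]ₒ + Σ P·[anion]ᵢ) / (Σ P·[cation]ᵢ + Σ P·[anion]ₒ)]
Numerator = 1×8.52 + 11×131 + 0.53×9.75 = 1455
Denominator = 1×121 + 11×10.9 + 0.53×99.7 = 293.7
Vm = 57.0 · log₁₀(4.9523) = 57.0 × (0.6948) = 39.60 mV

39.6 mV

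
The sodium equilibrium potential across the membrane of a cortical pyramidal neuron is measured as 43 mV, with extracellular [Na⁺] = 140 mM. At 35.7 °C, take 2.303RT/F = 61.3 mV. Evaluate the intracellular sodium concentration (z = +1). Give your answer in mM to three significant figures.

Nernst: E = (61.3/1) · log₁₀([out]/[in]), so log₁₀([out]/[in]) = 43.0 × 1 / 61.3 = 0.7015.
[out]/[in] = 10^(0.7015) = 5.029.
[in] = 140 / 5.029 = 27.84 mM.

27.8 mM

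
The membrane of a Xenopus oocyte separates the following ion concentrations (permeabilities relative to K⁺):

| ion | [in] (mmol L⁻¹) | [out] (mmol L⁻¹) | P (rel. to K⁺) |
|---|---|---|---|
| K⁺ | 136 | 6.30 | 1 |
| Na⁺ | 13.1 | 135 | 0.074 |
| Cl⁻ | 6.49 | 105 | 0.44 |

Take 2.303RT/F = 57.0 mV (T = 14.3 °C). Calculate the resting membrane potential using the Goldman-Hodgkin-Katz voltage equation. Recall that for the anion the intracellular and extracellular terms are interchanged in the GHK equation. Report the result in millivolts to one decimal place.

Vm = 57.0 · log₁₀[(Σ P·[cation]ₒ + Σ P·[anion]ᵢ) / (Σ P·[cation]ᵢ + Σ P·[anion]ₒ)]
Numerator = 1×6.30 + 0.074×135 + 0.44×6.49 = 19.15
Denominator = 1×136 + 0.074×13.1 + 0.44×105 = 183.2
Vm = 57.0 · log₁₀(0.10452) = 57.0 × (-0.9808) = -55.90 mV

-55.9 mV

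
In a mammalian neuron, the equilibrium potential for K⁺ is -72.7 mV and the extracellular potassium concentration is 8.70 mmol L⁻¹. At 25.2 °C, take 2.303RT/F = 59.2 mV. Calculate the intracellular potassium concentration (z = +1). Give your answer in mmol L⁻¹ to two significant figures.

150 mmol L⁻¹

Nernst: E = (59.2/1) · log₁₀([out]/[in]), so log₁₀([out]/[in]) = -72.7 × 1 / 59.2 = -1.2280.
[out]/[in] = 10^(-1.2280) = 0.05915.
[in] = 8.70 / 0.05915 = 147.1 mmol L⁻¹.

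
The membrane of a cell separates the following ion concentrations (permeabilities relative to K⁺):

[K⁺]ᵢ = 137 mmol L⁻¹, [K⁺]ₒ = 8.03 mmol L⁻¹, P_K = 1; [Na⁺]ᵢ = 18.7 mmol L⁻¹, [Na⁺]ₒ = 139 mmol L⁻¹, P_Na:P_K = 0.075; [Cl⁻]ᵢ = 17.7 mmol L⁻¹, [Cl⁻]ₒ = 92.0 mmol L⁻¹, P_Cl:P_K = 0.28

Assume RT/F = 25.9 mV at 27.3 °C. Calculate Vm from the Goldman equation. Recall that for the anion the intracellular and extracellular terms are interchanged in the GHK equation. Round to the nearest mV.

Vm = 25.9 · ln[(Σ P·[cation]ₒ + Σ P·[anion]ᵢ) / (Σ P·[cation]ᵢ + Σ P·[anion]ₒ)]
Numerator = 1×8.03 + 0.075×139 + 0.28×17.7 = 23.41
Denominator = 1×137 + 0.075×18.7 + 0.28×92.0 = 164.2
Vm = 25.9 · ln(0.14261) = 25.9 × (-1.9477) = -50.44 mV

-50 mV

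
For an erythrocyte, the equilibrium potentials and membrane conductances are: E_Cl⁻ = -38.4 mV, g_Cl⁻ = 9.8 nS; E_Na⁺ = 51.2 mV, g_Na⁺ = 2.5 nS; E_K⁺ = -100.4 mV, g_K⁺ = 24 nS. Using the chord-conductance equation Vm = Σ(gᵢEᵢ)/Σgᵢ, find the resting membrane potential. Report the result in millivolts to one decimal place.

-73.2 mV

Σ gᵢEᵢ = 9.8·(-38.4) + 2.5·(51.2) + 24·(-100.4) = -2657.92
Σ gᵢ = 9.8 + 2.5 + 24 = 36.3
Vm = -2657.92 / 36.3 = -73.22 mV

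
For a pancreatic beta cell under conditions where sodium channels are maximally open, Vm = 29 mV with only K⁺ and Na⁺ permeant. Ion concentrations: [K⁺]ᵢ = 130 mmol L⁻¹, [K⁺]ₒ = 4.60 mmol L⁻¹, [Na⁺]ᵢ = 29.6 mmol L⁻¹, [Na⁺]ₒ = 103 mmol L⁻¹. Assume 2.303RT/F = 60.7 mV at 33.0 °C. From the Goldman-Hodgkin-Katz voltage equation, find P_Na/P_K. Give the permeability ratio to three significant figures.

Let α = P_Na/P_K. GHK: Vm = 60.7·log₁₀[(Kₒ + α·Naₒ)/(Kᵢ + α·Naᵢ)].
10^(Vm/60.7) = 10^(29.0/60.7) = 3.0044
So 3.0044·(Kᵢ + α·Naᵢ) = Kₒ + α·Naₒ → α = (3.0044·130.0 − 4.6) / (103.0 − 3.0044·29.6)
α = (390.6 − 4.6) / (103.0 − 88.93) = 386/14.07 = 27.43

27.4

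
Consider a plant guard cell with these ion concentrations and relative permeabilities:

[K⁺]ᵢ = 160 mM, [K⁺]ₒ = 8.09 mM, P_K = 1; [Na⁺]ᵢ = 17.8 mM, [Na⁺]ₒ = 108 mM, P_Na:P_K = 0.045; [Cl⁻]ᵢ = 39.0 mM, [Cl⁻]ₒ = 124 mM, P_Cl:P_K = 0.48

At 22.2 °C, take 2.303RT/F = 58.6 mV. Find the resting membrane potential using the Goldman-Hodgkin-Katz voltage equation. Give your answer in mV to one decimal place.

-49.4 mV

Vm = 58.6 · log₁₀[(Σ P·[cation]ₒ + Σ P·[anion]ᵢ) / (Σ P·[cation]ᵢ + Σ P·[anion]ₒ)]
Numerator = 1×8.09 + 0.045×108 + 0.48×39.0 = 31.67
Denominator = 1×160 + 0.045×17.8 + 0.48×124 = 220.3
Vm = 58.6 · log₁₀(0.14374) = 58.6 × (-0.8424) = -49.37 mV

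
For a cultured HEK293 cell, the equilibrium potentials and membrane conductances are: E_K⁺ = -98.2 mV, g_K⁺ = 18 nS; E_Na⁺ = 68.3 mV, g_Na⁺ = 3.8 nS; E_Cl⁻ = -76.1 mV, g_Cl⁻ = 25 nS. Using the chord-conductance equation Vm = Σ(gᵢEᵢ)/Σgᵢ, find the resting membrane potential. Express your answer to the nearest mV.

-73 mV

Σ gᵢEᵢ = 18·(-98.2) + 3.8·(68.3) + 25·(-76.1) = -3410.56
Σ gᵢ = 18 + 3.8 + 25 = 46.8
Vm = -3410.56 / 46.8 = -72.88 mV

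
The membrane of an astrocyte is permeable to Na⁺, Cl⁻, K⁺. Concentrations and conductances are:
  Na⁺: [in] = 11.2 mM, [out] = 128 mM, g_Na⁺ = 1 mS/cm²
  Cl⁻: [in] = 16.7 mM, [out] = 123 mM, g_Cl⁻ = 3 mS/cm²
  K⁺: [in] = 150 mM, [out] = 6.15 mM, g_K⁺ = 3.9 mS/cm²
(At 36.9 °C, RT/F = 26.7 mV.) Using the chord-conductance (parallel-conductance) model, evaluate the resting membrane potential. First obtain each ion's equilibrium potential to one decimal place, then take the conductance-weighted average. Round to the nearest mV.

E_Na⁺ = (26.7/1)·ln(128/11.2) = 65.0 mV
E_Cl⁻ = (26.7/-1)·ln(123/16.7) = -53.3 mV
E_K⁺ = (26.7/1)·ln(6.15/150) = -85.3 mV
Vm = (Σ gᵢEᵢ)/(Σ gᵢ) = (1·65.0 + 3·-53.3 + 3.9·-85.3) / (1 + 3 + 3.9)
= -427.57 / 7.9 = -54.12 mV

-54 mV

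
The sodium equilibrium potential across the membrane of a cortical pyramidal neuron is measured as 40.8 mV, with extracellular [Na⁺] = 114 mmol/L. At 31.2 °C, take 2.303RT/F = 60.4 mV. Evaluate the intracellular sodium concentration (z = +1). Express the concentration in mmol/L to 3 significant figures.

Nernst: E = (60.4/1) · log₁₀([out]/[in]), so log₁₀([out]/[in]) = 40.8 × 1 / 60.4 = 0.6755.
[out]/[in] = 10^(0.6755) = 4.737.
[in] = 114 / 4.737 = 24.07 mmol/L.

24.1 mmol/L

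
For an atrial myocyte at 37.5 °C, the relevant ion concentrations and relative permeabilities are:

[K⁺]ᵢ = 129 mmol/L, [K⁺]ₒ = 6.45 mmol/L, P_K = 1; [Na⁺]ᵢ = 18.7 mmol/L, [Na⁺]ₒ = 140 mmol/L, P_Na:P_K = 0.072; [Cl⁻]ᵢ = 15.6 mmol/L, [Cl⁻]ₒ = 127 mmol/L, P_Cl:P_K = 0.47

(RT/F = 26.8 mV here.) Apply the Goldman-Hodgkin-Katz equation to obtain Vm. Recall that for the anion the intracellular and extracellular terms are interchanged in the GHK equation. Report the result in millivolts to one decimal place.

Vm = 26.8 · ln[(Σ P·[cation]ₒ + Σ P·[anion]ᵢ) / (Σ P·[cation]ᵢ + Σ P·[anion]ₒ)]
Numerator = 1×6.45 + 0.072×140 + 0.47×15.6 = 23.86
Denominator = 1×129 + 0.072×18.7 + 0.47×127 = 190
Vm = 26.8 · ln(0.12557) = 26.8 × (-2.0749) = -55.61 mV

-55.6 mV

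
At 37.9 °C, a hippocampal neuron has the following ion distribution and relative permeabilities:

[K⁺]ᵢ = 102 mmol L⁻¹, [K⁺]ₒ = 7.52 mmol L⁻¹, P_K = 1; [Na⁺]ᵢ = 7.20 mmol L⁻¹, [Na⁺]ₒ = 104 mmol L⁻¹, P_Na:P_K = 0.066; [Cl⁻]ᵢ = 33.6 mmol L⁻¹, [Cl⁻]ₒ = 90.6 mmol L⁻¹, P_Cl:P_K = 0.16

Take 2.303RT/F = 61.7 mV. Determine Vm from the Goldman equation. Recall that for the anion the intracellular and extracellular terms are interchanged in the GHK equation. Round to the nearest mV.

Vm = 61.7 · log₁₀[(Σ P·[cation]ₒ + Σ P·[anion]ᵢ) / (Σ P·[cation]ᵢ + Σ P·[anion]ₒ)]
Numerator = 1×7.52 + 0.066×104 + 0.16×33.6 = 19.76
Denominator = 1×102 + 0.066×7.20 + 0.16×90.6 = 117
Vm = 61.7 · log₁₀(0.16893) = 61.7 × (-0.7723) = -47.65 mV

-48 mV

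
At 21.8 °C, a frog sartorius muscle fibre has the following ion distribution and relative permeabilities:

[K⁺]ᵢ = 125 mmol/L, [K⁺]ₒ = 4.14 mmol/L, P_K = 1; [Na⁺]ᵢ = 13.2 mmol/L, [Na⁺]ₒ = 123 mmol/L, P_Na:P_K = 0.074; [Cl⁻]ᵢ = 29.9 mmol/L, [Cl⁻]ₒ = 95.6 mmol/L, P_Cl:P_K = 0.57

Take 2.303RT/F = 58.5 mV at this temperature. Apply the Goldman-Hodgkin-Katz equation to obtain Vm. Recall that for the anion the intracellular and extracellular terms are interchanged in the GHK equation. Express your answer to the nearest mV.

-45 mV

Vm = 58.5 · log₁₀[(Σ P·[cation]ₒ + Σ P·[anion]ᵢ) / (Σ P·[cation]ᵢ + Σ P·[anion]ₒ)]
Numerator = 1×4.14 + 0.074×123 + 0.57×29.9 = 30.29
Denominator = 1×125 + 0.074×13.2 + 0.57×95.6 = 180.5
Vm = 58.5 · log₁₀(0.16781) = 58.5 × (-0.7752) = -45.35 mV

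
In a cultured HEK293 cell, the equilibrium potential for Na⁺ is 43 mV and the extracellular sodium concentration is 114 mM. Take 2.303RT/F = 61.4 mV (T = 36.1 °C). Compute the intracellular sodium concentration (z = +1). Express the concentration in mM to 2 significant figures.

23 mM

Nernst: E = (61.4/1) · log₁₀([out]/[in]), so log₁₀([out]/[in]) = 43.0 × 1 / 61.4 = 0.7003.
[out]/[in] = 10^(0.7003) = 5.016.
[in] = 114 / 5.016 = 22.73 mM.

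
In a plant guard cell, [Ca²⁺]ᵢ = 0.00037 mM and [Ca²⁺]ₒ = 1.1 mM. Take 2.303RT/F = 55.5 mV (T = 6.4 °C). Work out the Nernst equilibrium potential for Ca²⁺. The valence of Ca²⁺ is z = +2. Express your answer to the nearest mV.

96 mV

E = (55.5/z) · log₁₀([Ca²⁺]_out/[Ca²⁺]_in) with z = +2.
= (55.5/2) · log₁₀(1.1/0.00037) = 27.75 · log₁₀(2973)
= 27.75 · (3.4732) = 96.38 mV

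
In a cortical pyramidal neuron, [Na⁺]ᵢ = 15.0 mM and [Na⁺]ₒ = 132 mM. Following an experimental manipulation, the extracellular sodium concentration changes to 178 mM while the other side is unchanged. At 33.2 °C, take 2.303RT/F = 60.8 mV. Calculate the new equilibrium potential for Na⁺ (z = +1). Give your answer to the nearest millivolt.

After the shift: [Na⁺]_out = 178, [Na⁺]_in = 15.0 mM.
E_new = (60.8/1)·log₁₀(178/15.0) = 60.80 · (1.0743) = 65.32 mV

65 mV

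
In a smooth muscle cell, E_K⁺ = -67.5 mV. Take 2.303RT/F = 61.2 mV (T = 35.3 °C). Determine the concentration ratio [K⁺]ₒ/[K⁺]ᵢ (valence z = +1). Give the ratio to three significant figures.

0.0789

log₁₀([out]/[in]) = E·z/(61.2) = -67.5 × 1 / 61.2 = -1.1029
[out]/[in] = 10^(-1.1029) = 0.0789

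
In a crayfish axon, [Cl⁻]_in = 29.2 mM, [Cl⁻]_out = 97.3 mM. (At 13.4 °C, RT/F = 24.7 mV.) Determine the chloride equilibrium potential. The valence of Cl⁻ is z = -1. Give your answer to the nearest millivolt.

E = (24.7/z) · ln([Cl⁻]_out/[Cl⁻]_in) with z = -1.
For an anion, dividing by z = -1 reverses the sign.
= (24.7/-1) · ln(97.3/29.2) = -24.70 · ln(3.332)
= -24.70 · (1.2036) = -29.73 mV

-30 mV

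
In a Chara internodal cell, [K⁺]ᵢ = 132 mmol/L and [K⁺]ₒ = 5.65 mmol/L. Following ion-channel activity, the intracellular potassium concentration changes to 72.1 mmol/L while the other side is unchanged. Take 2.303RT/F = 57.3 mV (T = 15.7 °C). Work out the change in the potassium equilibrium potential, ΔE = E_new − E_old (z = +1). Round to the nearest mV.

E_old = (57.3/1)·log₁₀(5.65/132) = -78.42 mV
E_new = (57.3/1)·log₁₀(5.65/72.1) = -63.37 mV
ΔE = -63.37 − (-78.42) = 15.05 mV

15 mV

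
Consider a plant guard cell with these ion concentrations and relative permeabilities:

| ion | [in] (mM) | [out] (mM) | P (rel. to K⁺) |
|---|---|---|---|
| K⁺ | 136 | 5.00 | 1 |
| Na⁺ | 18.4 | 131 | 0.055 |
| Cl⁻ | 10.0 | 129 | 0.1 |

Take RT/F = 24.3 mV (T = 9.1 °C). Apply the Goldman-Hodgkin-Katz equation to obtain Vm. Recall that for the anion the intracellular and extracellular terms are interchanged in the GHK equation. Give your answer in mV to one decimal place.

-59.0 mV

Vm = 24.3 · ln[(Σ P·[cation]ₒ + Σ P·[anion]ᵢ) / (Σ P·[cation]ᵢ + Σ P·[anion]ₒ)]
Numerator = 1×5.00 + 0.055×131 + 0.1×10.0 = 13.21
Denominator = 1×136 + 0.055×18.4 + 0.1×129 = 149.9
Vm = 24.3 · ln(0.088085) = 24.3 × (-2.4295) = -59.04 mV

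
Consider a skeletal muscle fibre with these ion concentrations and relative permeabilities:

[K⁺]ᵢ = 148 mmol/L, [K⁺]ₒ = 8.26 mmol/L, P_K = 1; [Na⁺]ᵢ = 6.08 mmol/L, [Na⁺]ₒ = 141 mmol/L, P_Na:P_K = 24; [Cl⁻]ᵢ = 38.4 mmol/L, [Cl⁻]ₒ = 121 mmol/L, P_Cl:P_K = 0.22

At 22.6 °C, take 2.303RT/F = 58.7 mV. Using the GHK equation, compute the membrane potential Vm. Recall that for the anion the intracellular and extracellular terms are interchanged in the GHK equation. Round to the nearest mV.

60 mV

Vm = 58.7 · log₁₀[(Σ P·[cation]ₒ + Σ P·[anion]ᵢ) / (Σ P·[cation]ᵢ + Σ P·[anion]ₒ)]
Numerator = 1×8.26 + 24×141 + 0.22×38.4 = 3401
Denominator = 1×148 + 24×6.08 + 0.22×121 = 320.5
Vm = 58.7 · log₁₀(10.609) = 58.7 × (1.0257) = 60.21 mV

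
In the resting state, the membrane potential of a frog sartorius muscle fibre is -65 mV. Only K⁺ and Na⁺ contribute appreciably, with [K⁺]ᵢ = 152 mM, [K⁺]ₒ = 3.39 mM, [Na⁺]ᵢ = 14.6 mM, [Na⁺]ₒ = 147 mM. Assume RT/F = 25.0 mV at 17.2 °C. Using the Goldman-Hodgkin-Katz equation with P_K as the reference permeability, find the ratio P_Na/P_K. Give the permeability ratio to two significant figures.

Let α = P_Na/P_K. GHK: Vm = 25.0·ln[(Kₒ + α·Naₒ)/(Kᵢ + α·Naᵢ)].
e^(Vm/25.0) = e^(-65.0/25.0) = 0.074274
So 0.074274·(Kᵢ + α·Naᵢ) = Kₒ + α·Naₒ → α = (0.074274·152.0 − 3.39) / (147.0 − 0.074274·14.6)
α = (11.29 − 3.39) / (147.0 − 1.084) = 7.9/145.9 = 0.05414

0.054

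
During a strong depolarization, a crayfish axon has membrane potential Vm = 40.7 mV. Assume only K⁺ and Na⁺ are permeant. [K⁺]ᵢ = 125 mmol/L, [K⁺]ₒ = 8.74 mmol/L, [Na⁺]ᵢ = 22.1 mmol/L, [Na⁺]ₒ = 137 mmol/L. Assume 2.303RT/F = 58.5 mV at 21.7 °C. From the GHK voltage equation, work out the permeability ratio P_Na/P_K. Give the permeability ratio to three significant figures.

22.4

Let α = P_Na/P_K. GHK: Vm = 58.5·log₁₀[(Kₒ + α·Naₒ)/(Kᵢ + α·Naᵢ)].
10^(Vm/58.5) = 10^(40.7/58.5) = 4.9628
So 4.9628·(Kᵢ + α·Naᵢ) = Kₒ + α·Naₒ → α = (4.9628·125.0 − 8.74) / (137.0 − 4.9628·22.1)
α = (620.3 − 8.74) / (137.0 − 109.7) = 611.6/27.32 = 22.39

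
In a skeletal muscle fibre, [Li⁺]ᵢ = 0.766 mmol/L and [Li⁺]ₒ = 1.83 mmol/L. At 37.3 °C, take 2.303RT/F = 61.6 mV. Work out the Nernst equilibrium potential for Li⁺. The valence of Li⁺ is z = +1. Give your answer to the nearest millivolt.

23 mV

E = (61.6/z) · log₁₀([Li⁺]_out/[Li⁺]_in) with z = +1.
= (61.6/1) · log₁₀(1.83/0.766) = 61.60 · log₁₀(2.389)
= 61.60 · (0.3782) = 23.30 mV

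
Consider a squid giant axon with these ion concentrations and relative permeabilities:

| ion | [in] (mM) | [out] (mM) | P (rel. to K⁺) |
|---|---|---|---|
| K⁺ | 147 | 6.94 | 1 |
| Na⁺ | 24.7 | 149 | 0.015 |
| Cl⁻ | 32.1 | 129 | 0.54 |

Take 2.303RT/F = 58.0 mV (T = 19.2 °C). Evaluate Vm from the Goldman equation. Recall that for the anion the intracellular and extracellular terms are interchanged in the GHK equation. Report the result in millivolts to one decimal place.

Vm = 58.0 · log₁₀[(Σ P·[cation]ₒ + Σ P·[anion]ᵢ) / (Σ P·[cation]ᵢ + Σ P·[anion]ₒ)]
Numerator = 1×6.94 + 0.015×149 + 0.54×32.1 = 26.51
Denominator = 1×147 + 0.015×24.7 + 0.54×129 = 217
Vm = 58.0 · log₁₀(0.12214) = 58.0 × (-0.9131) = -52.96 mV

-53.0 mV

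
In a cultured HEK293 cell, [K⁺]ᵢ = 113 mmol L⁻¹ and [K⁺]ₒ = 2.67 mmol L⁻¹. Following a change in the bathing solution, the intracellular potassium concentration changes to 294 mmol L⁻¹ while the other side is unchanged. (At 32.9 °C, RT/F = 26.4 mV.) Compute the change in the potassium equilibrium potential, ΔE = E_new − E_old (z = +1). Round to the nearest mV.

E_old = (26.4/1)·ln(2.67/113) = -98.88 mV
E_new = (26.4/1)·ln(2.67/294) = -124.12 mV
ΔE = -124.12 − (-98.88) = -25.24 mV

-25 mV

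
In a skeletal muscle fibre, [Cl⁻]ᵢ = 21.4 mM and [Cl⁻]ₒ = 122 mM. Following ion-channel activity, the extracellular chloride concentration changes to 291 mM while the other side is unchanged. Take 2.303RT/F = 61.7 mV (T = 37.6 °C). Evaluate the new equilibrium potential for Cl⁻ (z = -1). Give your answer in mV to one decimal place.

-69.9 mV

After the shift: [Cl⁻]_out = 291, [Cl⁻]_in = 21.4 mM.
E_new = (61.7/-1)·log₁₀(291/21.4) = -61.70 · (1.1335) = -69.94 mV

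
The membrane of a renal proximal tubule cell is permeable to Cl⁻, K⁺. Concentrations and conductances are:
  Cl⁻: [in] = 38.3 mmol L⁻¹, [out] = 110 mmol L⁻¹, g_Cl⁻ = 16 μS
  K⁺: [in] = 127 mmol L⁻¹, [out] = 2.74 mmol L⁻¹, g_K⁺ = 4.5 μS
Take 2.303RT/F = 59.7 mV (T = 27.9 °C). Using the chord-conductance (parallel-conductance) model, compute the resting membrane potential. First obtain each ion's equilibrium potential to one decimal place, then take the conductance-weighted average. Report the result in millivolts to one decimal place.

E_Cl⁻ = (59.7/-1)·log₁₀(110/38.3) = -27.4 mV
E_K⁺ = (59.7/1)·log₁₀(2.74/127) = -99.5 mV
Vm = (Σ gᵢEᵢ)/(Σ gᵢ) = (16·-27.4 + 4.5·-99.5) / (16 + 4.5)
= -886.15 / 20.5 = -43.23 mV

-43.2 mV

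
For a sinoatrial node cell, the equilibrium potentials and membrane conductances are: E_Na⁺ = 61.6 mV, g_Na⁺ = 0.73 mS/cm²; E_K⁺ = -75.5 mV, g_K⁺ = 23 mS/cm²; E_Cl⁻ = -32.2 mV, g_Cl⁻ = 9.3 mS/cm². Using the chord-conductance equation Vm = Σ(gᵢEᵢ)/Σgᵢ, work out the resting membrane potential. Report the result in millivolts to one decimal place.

Σ gᵢEᵢ = 0.73·(61.6) + 23·(-75.5) + 9.3·(-32.2) = -1990.99
Σ gᵢ = 0.73 + 23 + 9.3 = 33.03
Vm = -1990.99 / 33.03 = -60.28 mV

-60.3 mV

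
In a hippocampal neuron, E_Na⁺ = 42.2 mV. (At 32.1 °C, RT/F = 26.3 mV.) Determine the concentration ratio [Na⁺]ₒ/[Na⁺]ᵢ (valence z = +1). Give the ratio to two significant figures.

5.0

ln([out]/[in]) = E·z/(26.3) = 42.2 × 1 / 26.3 = 1.6046
[out]/[in] = e^(1.6046) = 4.976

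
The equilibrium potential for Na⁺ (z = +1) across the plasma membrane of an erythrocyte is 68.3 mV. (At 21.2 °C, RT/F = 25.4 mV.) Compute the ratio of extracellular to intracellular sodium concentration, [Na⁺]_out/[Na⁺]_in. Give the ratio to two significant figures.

15

ln([out]/[in]) = E·z/(25.4) = 68.3 × 1 / 25.4 = 2.6890
[out]/[in] = e^(2.6890) = 14.72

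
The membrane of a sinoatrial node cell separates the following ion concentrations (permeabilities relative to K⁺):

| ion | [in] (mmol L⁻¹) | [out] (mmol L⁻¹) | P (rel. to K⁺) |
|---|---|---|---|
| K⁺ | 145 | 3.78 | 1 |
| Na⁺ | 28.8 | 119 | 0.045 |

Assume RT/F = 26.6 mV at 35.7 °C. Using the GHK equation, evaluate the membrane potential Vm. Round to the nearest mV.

-74 mV

Vm = 26.6 · ln[(Σ P·[cation]ₒ + Σ P·[anion]ᵢ) / (Σ P·[cation]ᵢ + Σ P·[anion]ₒ)]
Numerator = 1×3.78 + 0.045×119 = 9.135
Denominator = 1×145 + 0.045×28.8 = 146.3
Vm = 26.6 · ln(0.062442) = 26.6 × (-2.7735) = -73.78 mV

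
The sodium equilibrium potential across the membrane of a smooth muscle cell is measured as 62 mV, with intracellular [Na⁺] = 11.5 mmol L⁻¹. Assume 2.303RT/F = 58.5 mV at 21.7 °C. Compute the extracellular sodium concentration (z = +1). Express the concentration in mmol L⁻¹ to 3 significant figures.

132 mmol L⁻¹

Nernst: E = (58.5/1) · log₁₀([out]/[in]), so log₁₀([out]/[in]) = 62.0 × 1 / 58.5 = 1.0598.
[out]/[in] = 10^(1.0598) = 11.48.
[out] = 11.48 × 11.5 = 132 mmol L⁻¹.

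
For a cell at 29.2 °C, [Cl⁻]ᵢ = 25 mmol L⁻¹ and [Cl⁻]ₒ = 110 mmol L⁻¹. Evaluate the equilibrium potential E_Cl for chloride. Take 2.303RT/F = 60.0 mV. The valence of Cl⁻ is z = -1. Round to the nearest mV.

E = (60.0/z) · log₁₀([Cl⁻]_out/[Cl⁻]_in) with z = -1.
For an anion, dividing by z = -1 reverses the sign.
= (60.0/-1) · log₁₀(110/25) = -60.00 · log₁₀(4.4)
= -60.00 · (0.6435) = -38.61 mV

-39 mV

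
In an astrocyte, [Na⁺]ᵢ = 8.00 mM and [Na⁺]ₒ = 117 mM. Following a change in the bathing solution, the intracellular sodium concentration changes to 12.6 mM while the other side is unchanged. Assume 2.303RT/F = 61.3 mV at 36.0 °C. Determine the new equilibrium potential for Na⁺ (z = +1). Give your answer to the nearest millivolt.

After the shift: [Na⁺]_out = 117, [Na⁺]_in = 12.6 mM.
E_new = (61.3/1)·log₁₀(117/12.6) = 61.30 · (0.9678) = 59.33 mV

59 mV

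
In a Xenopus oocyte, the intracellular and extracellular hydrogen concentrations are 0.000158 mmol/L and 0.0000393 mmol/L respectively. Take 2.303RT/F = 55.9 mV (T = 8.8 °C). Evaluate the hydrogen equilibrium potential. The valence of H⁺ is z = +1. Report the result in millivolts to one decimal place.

-33.8 mV

E = (55.9/z) · log₁₀([H⁺]_out/[H⁺]_in) with z = +1.
= (55.9/1) · log₁₀(0.0000393/0.000158) = 55.90 · log₁₀(0.2487)
= 55.90 · (-0.6043) = -33.78 mV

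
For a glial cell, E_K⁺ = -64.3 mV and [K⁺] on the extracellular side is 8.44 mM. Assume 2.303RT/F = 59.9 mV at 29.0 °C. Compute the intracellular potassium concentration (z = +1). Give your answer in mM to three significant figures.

Nernst: E = (59.9/1) · log₁₀([out]/[in]), so log₁₀([out]/[in]) = -64.3 × 1 / 59.9 = -1.0735.
[out]/[in] = 10^(-1.0735) = 0.08444.
[in] = 8.44 / 0.08444 = 99.95 mM.

100 mM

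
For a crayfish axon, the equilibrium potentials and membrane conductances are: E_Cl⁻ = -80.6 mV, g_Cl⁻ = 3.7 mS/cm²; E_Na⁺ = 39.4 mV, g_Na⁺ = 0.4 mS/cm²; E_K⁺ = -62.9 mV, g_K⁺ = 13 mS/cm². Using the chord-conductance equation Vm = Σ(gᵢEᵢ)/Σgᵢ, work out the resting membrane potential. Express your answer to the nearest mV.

Σ gᵢEᵢ = 3.7·(-80.6) + 0.4·(39.4) + 13·(-62.9) = -1100.16
Σ gᵢ = 3.7 + 0.4 + 13 = 17.1
Vm = -1100.16 / 17.1 = -64.34 mV

-64 mV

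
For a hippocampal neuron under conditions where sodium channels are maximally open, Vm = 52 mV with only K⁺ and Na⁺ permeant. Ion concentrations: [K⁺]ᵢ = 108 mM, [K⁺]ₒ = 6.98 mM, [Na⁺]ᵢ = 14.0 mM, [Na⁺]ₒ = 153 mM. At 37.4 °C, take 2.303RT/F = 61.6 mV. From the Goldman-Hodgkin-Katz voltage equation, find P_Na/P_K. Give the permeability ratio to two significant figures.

Let α = P_Na/P_K. GHK: Vm = 61.6·log₁₀[(Kₒ + α·Naₒ)/(Kᵢ + α·Naᵢ)].
10^(Vm/61.6) = 10^(52.0/61.6) = 6.9848
So 6.9848·(Kᵢ + α·Naᵢ) = Kₒ + α·Naₒ → α = (6.9848·108.0 − 6.98) / (153.0 − 6.9848·14.0)
α = (754.4 − 6.98) / (153.0 − 97.79) = 747.4/55.21 = 13.54

14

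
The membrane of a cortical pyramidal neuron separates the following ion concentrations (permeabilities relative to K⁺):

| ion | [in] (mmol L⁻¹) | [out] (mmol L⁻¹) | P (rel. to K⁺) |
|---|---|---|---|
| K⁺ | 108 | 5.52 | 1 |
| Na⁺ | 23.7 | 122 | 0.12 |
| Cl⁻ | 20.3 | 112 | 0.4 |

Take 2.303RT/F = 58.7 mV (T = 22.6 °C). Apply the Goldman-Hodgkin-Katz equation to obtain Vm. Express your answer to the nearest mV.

-43 mV

Vm = 58.7 · log₁₀[(Σ P·[cation]ₒ + Σ P·[anion]ᵢ) / (Σ P·[cation]ᵢ + Σ P·[anion]ₒ)]
Numerator = 1×5.52 + 0.12×122 + 0.4×20.3 = 28.28
Denominator = 1×108 + 0.12×23.7 + 0.4×112 = 155.6
Vm = 58.7 · log₁₀(0.1817) = 58.7 × (-0.7407) = -43.48 mV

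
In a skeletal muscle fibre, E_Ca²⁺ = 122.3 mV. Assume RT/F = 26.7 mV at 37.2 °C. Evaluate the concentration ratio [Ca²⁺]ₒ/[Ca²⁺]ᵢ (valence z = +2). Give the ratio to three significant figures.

ln([out]/[in]) = E·z/(26.7) = 122.3 × 2 / 26.7 = 9.1610
[out]/[in] = e^(9.1610) = 9519

9520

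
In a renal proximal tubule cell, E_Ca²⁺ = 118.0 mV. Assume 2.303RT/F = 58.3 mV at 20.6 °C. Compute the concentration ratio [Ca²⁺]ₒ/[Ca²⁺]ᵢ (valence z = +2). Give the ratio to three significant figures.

log₁₀([out]/[in]) = E·z/(58.3) = 118.0 × 2 / 58.3 = 4.0480
[out]/[in] = 10^(4.0480) = 1.117e+04

11200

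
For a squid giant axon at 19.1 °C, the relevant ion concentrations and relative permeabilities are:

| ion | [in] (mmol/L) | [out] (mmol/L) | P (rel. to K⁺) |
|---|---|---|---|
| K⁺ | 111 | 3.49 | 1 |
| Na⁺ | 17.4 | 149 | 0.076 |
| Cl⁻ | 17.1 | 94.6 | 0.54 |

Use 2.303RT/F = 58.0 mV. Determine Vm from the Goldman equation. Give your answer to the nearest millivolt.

Vm = 58.0 · log₁₀[(Σ P·[cation]ₒ + Σ P·[anion]ᵢ) / (Σ P·[cation]ᵢ + Σ P·[anion]ₒ)]
Numerator = 1×3.49 + 0.076×149 + 0.54×17.1 = 24.05
Denominator = 1×111 + 0.076×17.4 + 0.54×94.6 = 163.4
Vm = 58.0 · log₁₀(0.14717) = 58.0 × (-0.8322) = -48.27 mV

-48 mV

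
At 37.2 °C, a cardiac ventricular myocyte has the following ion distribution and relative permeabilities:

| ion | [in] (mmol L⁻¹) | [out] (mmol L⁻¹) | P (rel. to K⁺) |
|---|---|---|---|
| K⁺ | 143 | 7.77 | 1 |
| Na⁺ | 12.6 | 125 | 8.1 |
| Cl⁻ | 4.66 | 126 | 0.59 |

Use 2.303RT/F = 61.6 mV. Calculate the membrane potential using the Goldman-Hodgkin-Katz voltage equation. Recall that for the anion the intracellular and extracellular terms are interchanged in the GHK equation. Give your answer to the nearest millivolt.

31 mV

Vm = 61.6 · log₁₀[(Σ P·[cation]ₒ + Σ P·[anion]ᵢ) / (Σ P·[cation]ᵢ + Σ P·[anion]ₒ)]
Numerator = 1×7.77 + 8.1×125 + 0.59×4.66 = 1023
Denominator = 1×143 + 8.1×12.6 + 0.59×126 = 319.4
Vm = 61.6 · log₁₀(3.2029) = 61.6 × (0.5055) = 31.14 mV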